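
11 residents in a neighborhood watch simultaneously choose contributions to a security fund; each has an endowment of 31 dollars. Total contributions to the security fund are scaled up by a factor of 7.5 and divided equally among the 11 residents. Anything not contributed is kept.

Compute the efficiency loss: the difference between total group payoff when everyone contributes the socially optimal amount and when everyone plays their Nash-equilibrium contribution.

2216.50 dollars

Each contributed unit returns 7.5/11 = 0.6818 to its contributor — below 1 — so contributing 0 is dominant for every player. At the Nash equilibrium everyone keeps their 31, and the group total is 11 × 31 = 341.
Each contributed unit returns 7.500 to the group as a whole (0.6818 to each of 11 players), which exceeds 1, so the social optimum is full contribution: group total = 7.500 × 341 = 2557.50.
Efficiency loss = 2557.50 − 341 = 2216.50.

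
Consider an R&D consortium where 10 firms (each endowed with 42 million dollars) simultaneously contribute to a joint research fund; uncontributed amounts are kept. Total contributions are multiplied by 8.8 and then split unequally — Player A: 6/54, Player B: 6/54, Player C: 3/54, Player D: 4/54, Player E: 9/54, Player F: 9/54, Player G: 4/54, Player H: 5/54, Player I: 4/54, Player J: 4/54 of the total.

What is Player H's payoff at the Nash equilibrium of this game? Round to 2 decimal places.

110.44 million dollars

Each unit j contributes comes back to j as 8.8 × (j's share), so j prefers to contribute only if that share exceeds 1/8.8 = 0.1136; otherwise keeping the unit dominates.
Player E and Player F clear that bar, contributing 42 each; the remaining 8 contribute 0. Total contributed: 84.
Player H keeps 42 and receives 8.8 × 84 × 5/54 = 68.44 from the joint research fund, for a payoff of 110.44.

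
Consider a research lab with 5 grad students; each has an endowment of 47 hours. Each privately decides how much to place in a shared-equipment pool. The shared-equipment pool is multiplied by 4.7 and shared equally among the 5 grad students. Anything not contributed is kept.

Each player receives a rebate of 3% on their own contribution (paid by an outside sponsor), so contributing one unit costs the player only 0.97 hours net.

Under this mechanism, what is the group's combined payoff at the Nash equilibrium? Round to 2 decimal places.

235.00 hours

With the mechanism, a contributed unit returns (4.7/5) / 0.97 = 0.9691 per unit of net cost — still below 1 — so contributing 0 remains dominant for every player.
Everyone keeps their endowment and the group total is 5 × 47 = 235.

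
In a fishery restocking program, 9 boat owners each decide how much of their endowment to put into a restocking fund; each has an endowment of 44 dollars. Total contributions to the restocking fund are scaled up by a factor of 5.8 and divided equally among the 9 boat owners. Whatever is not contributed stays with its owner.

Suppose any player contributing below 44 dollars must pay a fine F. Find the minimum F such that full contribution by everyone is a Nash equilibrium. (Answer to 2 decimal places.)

15.64 dollars

Given the others contribute fully, the best deviation is to contribute 0 (any partial contribution still incurs the fine and gives up units whose private return 0.6444 is below 1).
Deviating from 44 to 0 saves 44 dollars but forfeits the deviator's share of the drop in the restocking fund: 5.8/9 × 44 = 28.36.
So the deviation gain is 44 − 28.36 = 15.64, and the fine must be at least 15.64 dollars to wipe it out.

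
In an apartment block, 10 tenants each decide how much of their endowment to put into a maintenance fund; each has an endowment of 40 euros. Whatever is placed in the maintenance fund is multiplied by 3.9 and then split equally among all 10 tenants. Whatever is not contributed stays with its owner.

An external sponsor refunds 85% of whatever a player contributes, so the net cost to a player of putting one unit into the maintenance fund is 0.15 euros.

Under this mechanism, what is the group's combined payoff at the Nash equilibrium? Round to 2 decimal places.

The effective private return per unit is now (3.9/10) / 0.15 = 2.6000 > 1, so every player's dominant strategy flips to full contribution.
So the Nash equilibrium is full contribution by all 10; the group earns 10 × (40 × 0.85 + 3.9 × 40) = 1900.00.

1900.00 euros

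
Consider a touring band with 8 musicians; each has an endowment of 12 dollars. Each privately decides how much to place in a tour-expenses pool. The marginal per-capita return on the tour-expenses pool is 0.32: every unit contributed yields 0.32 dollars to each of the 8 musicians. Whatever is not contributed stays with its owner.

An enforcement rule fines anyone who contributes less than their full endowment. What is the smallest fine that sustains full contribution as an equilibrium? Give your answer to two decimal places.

Given the others contribute fully, the best deviation is to contribute 0 (any partial contribution still incurs the fine and gives up units whose private return 0.32 is below 1).
Deviating from 12 to 0 saves 12 dollars but forfeits the deviator's share of the drop in the tour-expenses pool: 0.32 × 12 = 3.84.
So the deviation gain is 12 − 3.84 = 8.16, and the fine must be at least 8.16 dollars to wipe it out.

8.16 dollars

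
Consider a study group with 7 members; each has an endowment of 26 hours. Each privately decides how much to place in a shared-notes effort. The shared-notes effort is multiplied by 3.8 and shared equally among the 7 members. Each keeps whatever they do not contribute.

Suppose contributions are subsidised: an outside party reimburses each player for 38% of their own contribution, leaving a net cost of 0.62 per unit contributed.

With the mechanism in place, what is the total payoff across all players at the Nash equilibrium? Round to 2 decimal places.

182.00 hours

With the mechanism, a contributed unit returns (3.8/7) / 0.62 = 0.8756 per unit of net cost — still below 1 — so contributing 0 remains dominant for every player.
At the Nash equilibrium no one contributes; group total payoff = 7 × 26 = 182.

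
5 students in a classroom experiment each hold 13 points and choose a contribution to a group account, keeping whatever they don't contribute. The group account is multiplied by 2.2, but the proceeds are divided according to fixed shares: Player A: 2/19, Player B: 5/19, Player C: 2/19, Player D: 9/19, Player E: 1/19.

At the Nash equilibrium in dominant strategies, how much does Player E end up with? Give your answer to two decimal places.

Player j's private return per contributed unit is 2.2 × (j's share). Contributing is weakly dominant for j when that share is at least 1/2.2 = 0.4545, and contributing 0 is dominant otherwise.
The only share above 0.4545 is Player D's 9/19, contributing 13; the remaining 4 contribute 0. Total contributed: 13.
Player E keeps 13 and receives 2.2 × 13 × 1/19 = 1.51 from the group account, for a payoff of 14.51.

14.51 points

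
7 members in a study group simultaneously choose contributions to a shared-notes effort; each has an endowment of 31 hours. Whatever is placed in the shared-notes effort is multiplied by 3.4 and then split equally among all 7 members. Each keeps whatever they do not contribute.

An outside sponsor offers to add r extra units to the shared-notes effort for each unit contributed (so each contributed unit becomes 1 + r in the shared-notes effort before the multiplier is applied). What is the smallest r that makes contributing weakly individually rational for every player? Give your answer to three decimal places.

1.059

With matching at rate r, one contributed unit becomes (1 + r) in the shared-notes effort and returns 3.4 × (1 + r) / 7 to the contributor.
Setting this equal to 1: 1 + r = 7/3.4 = 2.0588.
So the minimum matching rate is r = 2.0588 − 1 = 1.059.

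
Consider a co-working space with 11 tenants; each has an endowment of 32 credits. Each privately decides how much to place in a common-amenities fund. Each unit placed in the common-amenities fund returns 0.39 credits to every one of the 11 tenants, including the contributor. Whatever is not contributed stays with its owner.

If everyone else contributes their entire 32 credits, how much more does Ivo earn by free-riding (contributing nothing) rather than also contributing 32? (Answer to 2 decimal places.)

19.52 credits

Switching from a contribution of 32 to 0 lets Ivo keep an extra 32 credits, but lowers the common-amenities fund by 32, which costs Ivo their own share of that drop: 0.39 × 32 = 12.48.
Net gain = 32 − 12.48 = 19.52. The private return per contributed unit (0.39) is below 1, so free-riding is indeed the best response regardless of what the others do.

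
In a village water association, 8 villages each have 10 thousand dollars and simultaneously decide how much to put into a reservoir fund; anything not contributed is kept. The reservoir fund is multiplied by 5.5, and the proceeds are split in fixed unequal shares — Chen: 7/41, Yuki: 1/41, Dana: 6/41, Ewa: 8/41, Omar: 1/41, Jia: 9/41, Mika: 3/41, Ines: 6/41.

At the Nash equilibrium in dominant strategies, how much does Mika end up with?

18.05 thousand dollars

Player j's private return per contributed unit is 5.5 × (j's share). Contributing is weakly dominant for j when that share is at least 1/5.5 = 0.1818, and contributing 0 is dominant otherwise.
Ewa and Jia are above the threshold, contributing 10 each; the remaining 6 contribute 0. Total contributed: 20.
Mika keeps 10 and receives 5.5 × 20 × 3/41 = 8.05 from the reservoir fund, for a payoff of 18.05.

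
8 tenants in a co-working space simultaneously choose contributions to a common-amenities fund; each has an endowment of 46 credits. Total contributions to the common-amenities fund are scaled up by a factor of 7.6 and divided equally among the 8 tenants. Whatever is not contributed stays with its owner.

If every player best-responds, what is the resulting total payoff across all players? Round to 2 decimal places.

368.00 credits

Each contributed unit returns 7.6/8 = 0.9500 to its contributor — below 1 — so contributing 0 is dominant for every player. At the Nash equilibrium everyone keeps their 46, and the group total is 8 × 46 = 368.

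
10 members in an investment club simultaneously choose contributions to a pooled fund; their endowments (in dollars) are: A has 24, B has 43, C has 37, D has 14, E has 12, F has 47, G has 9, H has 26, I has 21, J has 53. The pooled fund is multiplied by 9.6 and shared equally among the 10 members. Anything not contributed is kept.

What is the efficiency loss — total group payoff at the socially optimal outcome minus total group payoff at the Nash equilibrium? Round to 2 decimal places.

The private return per contributed unit is 9.6/10 = 0.9600 < 1 for every player regardless of endowment, so the Nash equilibrium is zero contribution and the group total is Σ E_j = 24 + 43 + 37 + 14 + 12 + 47 + 9 + 26 + 21 + 53 = 286.
Each contributed unit returns 9.600 to the group, so the social optimum is full contribution by everyone: group total = 9.600 × 286 = 2745.60.
Efficiency loss = (9.600 − 1) × 286 = 2459.60.

2459.60 dollars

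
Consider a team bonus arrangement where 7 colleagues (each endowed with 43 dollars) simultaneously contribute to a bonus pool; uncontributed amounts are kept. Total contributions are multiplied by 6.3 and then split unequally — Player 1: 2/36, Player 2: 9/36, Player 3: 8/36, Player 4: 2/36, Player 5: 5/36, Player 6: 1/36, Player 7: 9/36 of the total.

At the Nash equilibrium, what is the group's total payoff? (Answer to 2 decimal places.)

984.70 dollars

A player with share s gets back 6.3·s per unit contributed, so full contribution is dominant for anyone with s > 1/6.3 = 0.1587 and zero contribution is dominant for anyone below.
Player 2, Player 3 and Player 7 are above the threshold, contributing 43 each; the remaining 4 contribute 0. Total contributed: 129.
The bonus pool pays out 6.3 × 129 = 812.70 in total (split across the unequal shares, but the aggregate is all that matters for the group sum).
The 4 free-riders keep 43 each, adding 172. Group total = 172 + 812.70 = 984.70.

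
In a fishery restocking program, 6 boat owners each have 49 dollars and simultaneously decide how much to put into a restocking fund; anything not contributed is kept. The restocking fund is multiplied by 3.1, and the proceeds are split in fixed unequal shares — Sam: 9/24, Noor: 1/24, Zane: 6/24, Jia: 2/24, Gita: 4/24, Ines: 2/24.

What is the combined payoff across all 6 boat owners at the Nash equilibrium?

396.90 dollars

Player j's private return per contributed unit is 3.1 × (j's share). Contributing is weakly dominant for j when that share is at least 1/3.1 = 0.3226, and contributing 0 is dominant otherwise.
Only Sam (9/24) clears that bar, contributing 49; the remaining 5 contribute 0. Total contributed: 49.
The restocking fund pays out 3.1 × 49 = 151.90 in total (split across the unequal shares, but the aggregate is all that matters for the group sum).
The 5 free-riders keep 49 each, adding 245. Group total = 245 + 151.90 = 396.90.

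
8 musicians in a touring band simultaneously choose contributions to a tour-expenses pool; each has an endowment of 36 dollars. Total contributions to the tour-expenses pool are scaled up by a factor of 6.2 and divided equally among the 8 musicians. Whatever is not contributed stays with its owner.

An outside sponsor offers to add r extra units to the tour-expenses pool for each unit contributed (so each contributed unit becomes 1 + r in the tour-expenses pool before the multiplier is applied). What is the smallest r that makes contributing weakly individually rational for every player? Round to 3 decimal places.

0.290

With matching at rate r, one contributed unit becomes (1 + r) in the tour-expenses pool and returns 6.2 × (1 + r) / 8 to the contributor.
Setting this equal to 1: 1 + r = 8/6.2 = 1.2903.
So the minimum matching rate is r = 1.2903 − 1 = 0.290.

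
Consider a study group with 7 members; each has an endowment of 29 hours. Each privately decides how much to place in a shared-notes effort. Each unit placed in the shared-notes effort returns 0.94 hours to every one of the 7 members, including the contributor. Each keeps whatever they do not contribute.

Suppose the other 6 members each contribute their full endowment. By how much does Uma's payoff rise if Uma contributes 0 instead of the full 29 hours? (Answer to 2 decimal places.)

Switching from a contribution of 29 to 0 lets Uma keep an extra 29 hours, but lowers the shared-notes effort by 29, which costs Uma their own share of that drop: 0.94 × 29 = 27.26.
Net gain = 29 − 27.26 = 1.74. The private return per contributed unit (0.94) is below 1, so free-riding is indeed the best response regardless of what the others do.

1.74 hours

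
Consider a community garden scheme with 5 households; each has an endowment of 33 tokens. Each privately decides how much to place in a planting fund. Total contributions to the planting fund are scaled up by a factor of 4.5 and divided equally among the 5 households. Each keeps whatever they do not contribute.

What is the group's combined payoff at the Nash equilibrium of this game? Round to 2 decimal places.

165.00 tokens

Each contributed unit returns 4.5/5 = 0.9000 to its contributor — below 1 — so contributing 0 is dominant for every player. At the Nash equilibrium everyone keeps their 33, and the group total is 5 × 33 = 165.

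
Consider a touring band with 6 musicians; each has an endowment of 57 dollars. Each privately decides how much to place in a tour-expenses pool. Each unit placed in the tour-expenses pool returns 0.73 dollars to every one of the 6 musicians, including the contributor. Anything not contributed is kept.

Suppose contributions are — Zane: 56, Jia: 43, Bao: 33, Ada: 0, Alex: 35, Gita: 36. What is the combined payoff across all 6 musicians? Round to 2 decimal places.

Total contributed: 56 + 43 + 33 + 0 + 35 + 36 = 203; total kept: 6 × 57 − 203 = 139.
The tour-expenses pool pays out 0.73 × 6 × 203 = 889.14 in aggregate.
Group total = 139 + 889.14 = 1028.14.

1028.14 dollars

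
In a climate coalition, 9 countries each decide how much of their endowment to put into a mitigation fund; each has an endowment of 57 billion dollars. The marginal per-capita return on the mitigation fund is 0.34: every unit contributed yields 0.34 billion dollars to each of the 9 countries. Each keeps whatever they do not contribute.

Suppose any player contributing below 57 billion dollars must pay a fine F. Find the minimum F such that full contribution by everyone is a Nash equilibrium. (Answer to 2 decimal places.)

Given the others contribute fully, the best deviation is to contribute 0 (any partial contribution still incurs the fine and gives up units whose private return 0.34 is below 1).
Deviating from 57 to 0 saves 57 billion dollars but forfeits the deviator's share of the drop in the mitigation fund: 0.34 × 57 = 19.38.
So the deviation gain is 57 − 19.38 = 37.62, and the fine must be at least 37.62 billion dollars to wipe it out.

37.62 billion dollars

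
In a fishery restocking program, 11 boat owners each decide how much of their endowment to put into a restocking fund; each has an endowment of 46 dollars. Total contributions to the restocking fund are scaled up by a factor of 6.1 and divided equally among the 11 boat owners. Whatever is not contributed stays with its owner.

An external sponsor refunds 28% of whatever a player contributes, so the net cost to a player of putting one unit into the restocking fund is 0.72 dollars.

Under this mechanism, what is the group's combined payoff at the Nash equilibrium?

Even with the mechanism, each unit contributed returns only (6.1/11) / 0.72 = 0.7702 per unit of net cost, so contributing nothing is still dominant.
At the Nash equilibrium no one contributes; group total payoff = 11 × 46 = 506.

506.00 dollars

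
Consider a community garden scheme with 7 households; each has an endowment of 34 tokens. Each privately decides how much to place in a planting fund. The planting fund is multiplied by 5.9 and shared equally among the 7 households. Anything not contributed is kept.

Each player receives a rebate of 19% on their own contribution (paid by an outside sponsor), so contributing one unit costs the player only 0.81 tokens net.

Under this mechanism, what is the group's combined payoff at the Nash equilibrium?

The effective private return per unit is now (5.9/7) / 0.81 = 1.0406 > 1, so every player's dominant strategy flips to full contribution.
At the Nash equilibrium everyone contributes 34. Group total payoff = 7 × (34 × 0.19 + 5.9 × 34) = 1449.42.

1449.42 tokens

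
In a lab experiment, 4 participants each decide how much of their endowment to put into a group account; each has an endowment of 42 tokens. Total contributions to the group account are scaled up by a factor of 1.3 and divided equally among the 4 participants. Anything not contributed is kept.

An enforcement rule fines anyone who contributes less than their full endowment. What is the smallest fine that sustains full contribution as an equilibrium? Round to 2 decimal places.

Given the others contribute fully, the best deviation is to contribute 0 (any partial contribution still incurs the fine and gives up units whose private return 0.3250 is below 1).
Deviating from 42 to 0 saves 42 tokens but forfeits the deviator's share of the drop in the group account: 1.3/4 × 42 = 13.65.
So the deviation gain is 42 − 13.65 = 28.35, and the fine must be at least 28.35 tokens to wipe it out.

28.35 tokens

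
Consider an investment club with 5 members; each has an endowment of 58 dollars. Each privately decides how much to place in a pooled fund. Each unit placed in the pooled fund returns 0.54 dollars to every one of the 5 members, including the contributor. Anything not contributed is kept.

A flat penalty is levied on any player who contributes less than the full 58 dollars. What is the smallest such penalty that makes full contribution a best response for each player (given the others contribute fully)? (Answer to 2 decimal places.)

Given the others contribute fully, the best deviation is to contribute 0 (any partial contribution still incurs the fine and gives up units whose private return 0.54 is below 1).
Deviating from 58 to 0 saves 58 dollars but forfeits the deviator's share of the drop in the pooled fund: 0.54 × 58 = 31.32.
So the deviation gain is 58 − 31.32 = 26.68, and the fine must be at least 26.68 dollars to wipe it out.

26.68 dollars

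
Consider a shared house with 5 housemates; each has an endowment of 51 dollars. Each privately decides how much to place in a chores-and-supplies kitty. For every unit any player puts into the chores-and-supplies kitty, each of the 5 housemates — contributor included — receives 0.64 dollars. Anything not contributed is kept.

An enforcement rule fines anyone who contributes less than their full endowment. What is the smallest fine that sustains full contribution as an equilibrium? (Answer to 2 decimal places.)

Given the others contribute fully, the best deviation is to contribute 0 (any partial contribution still incurs the fine and gives up units whose private return 0.64 is below 1).
Deviating from 51 to 0 saves 51 dollars but forfeits the deviator's share of the drop in the chores-and-supplies kitty: 0.64 × 51 = 32.64.
So the deviation gain is 51 − 32.64 = 18.36, and the fine must be at least 18.36 dollars to wipe it out.

18.36 dollars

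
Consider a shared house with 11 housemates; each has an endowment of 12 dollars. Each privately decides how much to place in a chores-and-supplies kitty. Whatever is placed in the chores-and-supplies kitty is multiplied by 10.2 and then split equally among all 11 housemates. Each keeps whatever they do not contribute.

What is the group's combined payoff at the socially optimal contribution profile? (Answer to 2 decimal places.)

1346.40 dollars

Each contributed unit returns 10.200 to the group as a whole (0.9273 to each of 11 players), which exceeds 1, so the social optimum is full contribution: group total = 10.200 × 132 = 1346.40.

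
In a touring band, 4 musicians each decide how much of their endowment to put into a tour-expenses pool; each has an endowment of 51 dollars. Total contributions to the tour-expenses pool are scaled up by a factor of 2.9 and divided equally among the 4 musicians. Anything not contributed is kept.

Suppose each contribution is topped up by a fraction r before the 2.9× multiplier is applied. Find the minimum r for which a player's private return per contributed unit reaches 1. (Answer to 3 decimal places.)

0.379

With matching at rate r, one contributed unit becomes (1 + r) in the tour-expenses pool and returns 2.9 × (1 + r) / 4 to the contributor.
Setting this equal to 1: 1 + r = 4/2.9 = 1.3793.
So the minimum matching rate is r = 1.3793 − 1 = 0.379.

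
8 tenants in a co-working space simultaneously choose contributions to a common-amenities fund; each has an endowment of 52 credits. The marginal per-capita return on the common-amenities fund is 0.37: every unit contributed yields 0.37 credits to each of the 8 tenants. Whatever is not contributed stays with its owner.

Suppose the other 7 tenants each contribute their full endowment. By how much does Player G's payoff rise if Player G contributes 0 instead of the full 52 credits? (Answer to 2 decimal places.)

Switching from a contribution of 52 to 0 lets Player G keep an extra 52 credits, but lowers the common-amenities fund by 52, which costs Player G their own share of that drop: 0.37 × 52 = 19.24.
Net gain = 52 − 19.24 = 32.76. The private return per contributed unit (0.37) is below 1, so free-riding is indeed the best response regardless of what the others do.

32.76 credits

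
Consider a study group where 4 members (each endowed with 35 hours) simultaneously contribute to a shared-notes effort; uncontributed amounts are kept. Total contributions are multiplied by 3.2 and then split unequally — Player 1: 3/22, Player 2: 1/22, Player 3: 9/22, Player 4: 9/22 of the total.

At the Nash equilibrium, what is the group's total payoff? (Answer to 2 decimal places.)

A player with share s gets back 3.2·s per unit contributed, so full contribution is dominant for anyone with s > 1/3.2 = 0.3125 and zero contribution is dominant for anyone below.
Player 3 and Player 4 are above the threshold, contributing 35 each; the remaining 2 contribute 0. Total contributed: 70.
The shared-notes effort pays out 3.2 × 70 = 224.00 in total (split across the unequal shares, but the aggregate is all that matters for the group sum).
The 2 free-riders keep 35 each, adding 70. Group total = 70 + 224.00 = 294.00.

294.00 hours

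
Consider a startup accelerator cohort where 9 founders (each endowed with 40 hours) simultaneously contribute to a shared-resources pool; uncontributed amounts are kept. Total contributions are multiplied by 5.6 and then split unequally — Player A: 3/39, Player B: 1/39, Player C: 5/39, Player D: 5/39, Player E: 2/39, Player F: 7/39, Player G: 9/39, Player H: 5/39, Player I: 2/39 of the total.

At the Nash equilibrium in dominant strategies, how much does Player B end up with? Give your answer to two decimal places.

A player with share s gets back 5.6·s per unit contributed, so full contribution is dominant for anyone with s > 1/5.6 = 0.1786 and zero contribution is dominant for anyone below.
Player F and Player G are above the threshold, contributing 40 each; the remaining 7 contribute 0. Total contributed: 80.
Player B keeps 40 and receives 5.6 × 80 × 1/39 = 11.49 from the shared-resources pool, for a payoff of 51.49.

51.49 hours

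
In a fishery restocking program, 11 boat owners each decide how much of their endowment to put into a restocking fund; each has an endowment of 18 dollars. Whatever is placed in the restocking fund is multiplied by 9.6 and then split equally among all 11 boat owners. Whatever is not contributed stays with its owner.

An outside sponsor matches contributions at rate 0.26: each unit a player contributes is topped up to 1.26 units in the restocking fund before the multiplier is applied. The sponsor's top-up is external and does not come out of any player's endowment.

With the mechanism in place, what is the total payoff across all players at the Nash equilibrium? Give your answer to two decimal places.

Under the mechanism each unit contributed yields 9.6 × 1.26 / 11 = 1.0996 back to its contributor per unit of net cost, which exceeds 1, making full contribution the dominant choice for everyone.
So the Nash equilibrium is full contribution by all 11; the group earns 9.6 × 1.26 × 198 = 2395.01.

2395.01 dollars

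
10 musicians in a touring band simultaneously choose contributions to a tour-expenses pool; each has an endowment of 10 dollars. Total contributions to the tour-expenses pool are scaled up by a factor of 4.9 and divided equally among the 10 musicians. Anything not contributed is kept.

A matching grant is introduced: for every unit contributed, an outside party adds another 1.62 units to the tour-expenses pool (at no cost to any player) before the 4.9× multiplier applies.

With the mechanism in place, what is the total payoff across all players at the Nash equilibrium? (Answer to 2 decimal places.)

1283.80 dollars

Under the mechanism each unit contributed yields 4.9 × 2.62 / 10 = 1.2838 back to its contributor per unit of net cost, which exceeds 1, making full contribution the dominant choice for everyone.
So the Nash equilibrium is full contribution by all 10; the group earns 4.9 × 2.62 × 100 = 1283.80.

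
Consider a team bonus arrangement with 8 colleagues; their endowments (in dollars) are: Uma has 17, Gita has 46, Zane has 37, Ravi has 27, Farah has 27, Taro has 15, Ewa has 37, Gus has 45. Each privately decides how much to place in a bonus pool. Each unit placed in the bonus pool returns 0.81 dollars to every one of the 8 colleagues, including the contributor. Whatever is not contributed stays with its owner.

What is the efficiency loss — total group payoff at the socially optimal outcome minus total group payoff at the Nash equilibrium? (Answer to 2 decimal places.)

1375.48 dollars

The private return per contributed unit is 0.81 < 1 for everyone, so the Nash equilibrium is zero contribution and the group total is Σ E_j = 17 + 46 + 37 + 27 + 27 + 15 + 37 + 45 = 251.
Each contributed unit returns 6.480 to the group, so the social optimum is full contribution by everyone: group total = 6.480 × 251 = 1626.48.
Efficiency loss = (6.480 − 1) × 251 = 1375.48.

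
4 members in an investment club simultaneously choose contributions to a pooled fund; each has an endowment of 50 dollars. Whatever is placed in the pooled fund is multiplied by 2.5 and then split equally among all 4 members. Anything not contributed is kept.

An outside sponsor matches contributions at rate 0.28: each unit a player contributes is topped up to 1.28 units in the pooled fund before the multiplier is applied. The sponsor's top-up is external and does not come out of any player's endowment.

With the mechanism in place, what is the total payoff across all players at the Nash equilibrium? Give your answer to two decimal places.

Even with the mechanism, each unit contributed returns only 2.5 × 1.28 / 4 = 0.8000 per unit of net cost, so contributing nothing is still dominant.
Everyone keeps their endowment and the group total is 4 × 50 = 200.

200.00 dollars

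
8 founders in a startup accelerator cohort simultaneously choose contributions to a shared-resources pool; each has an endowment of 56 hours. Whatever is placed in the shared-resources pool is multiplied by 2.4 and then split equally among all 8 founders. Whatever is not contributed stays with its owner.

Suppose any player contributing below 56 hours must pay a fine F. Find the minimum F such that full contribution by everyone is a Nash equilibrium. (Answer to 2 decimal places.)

Given the others contribute fully, the best deviation is to contribute 0 (any partial contribution still incurs the fine and gives up units whose private return 0.3000 is below 1).
Deviating from 56 to 0 saves 56 hours but forfeits the deviator's share of the drop in the shared-resources pool: 2.4/8 × 56 = 16.80.
So the deviation gain is 56 − 16.80 = 39.20, and the fine must be at least 39.20 hours to wipe it out.

39.20 hours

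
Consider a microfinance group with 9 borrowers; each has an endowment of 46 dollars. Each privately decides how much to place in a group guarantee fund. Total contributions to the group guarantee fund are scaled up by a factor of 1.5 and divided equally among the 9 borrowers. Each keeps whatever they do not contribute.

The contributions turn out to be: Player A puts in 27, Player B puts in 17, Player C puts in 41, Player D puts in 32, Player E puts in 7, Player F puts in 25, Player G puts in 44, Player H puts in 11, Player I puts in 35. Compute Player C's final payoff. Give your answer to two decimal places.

Total contributed: 27 + 17 + 41 + 32 + 7 + 25 + 44 + 11 + 35 = 239.
Each receives 1.5 × 239 / 9 = 39.83 from the group guarantee fund.
Player C keeps 46 − 41 = 5, so Player C's payoff is 5 + 39.83 = 44.83.

44.83 dollars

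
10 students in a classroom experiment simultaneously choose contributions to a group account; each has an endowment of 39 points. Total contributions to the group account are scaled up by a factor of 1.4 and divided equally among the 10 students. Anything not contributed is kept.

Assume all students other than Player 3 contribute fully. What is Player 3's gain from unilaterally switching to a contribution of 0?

Switching from a contribution of 39 to 0 lets Player 3 keep an extra 39 points, but lowers the group account by 39, which costs Player 3 their own share of that drop: 1.4/10 × 39 = 5.46.
Net gain = 39 − 5.46 = 33.54. The private return per contributed unit (0.1400) is below 1, so free-riding is indeed the best response regardless of what the others do.

33.54 points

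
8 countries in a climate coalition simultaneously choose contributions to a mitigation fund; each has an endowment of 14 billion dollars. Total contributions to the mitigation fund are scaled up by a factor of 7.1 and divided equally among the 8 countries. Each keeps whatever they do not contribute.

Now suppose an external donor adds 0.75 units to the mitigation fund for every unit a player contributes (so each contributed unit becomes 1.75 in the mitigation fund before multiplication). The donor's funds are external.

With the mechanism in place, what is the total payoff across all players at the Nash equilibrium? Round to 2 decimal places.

1391.60 billion dollars

Under the mechanism each unit contributed yields 7.1 × 1.75 / 8 = 1.5531 back to its contributor per unit of net cost, which exceeds 1, making full contribution the dominant choice for everyone.
At the Nash equilibrium everyone contributes 14. Group total payoff = 7.1 × 1.75 × 112 = 1391.60.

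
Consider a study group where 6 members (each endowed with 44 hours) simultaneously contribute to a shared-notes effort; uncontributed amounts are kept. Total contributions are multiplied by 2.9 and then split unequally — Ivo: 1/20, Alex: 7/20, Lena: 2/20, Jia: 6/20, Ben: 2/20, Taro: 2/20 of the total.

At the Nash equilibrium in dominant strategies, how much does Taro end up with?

Player j's private return per contributed unit is 2.9 × (j's share). Contributing is weakly dominant for j when that share is at least 1/2.9 = 0.3448, and contributing 0 is dominant otherwise.
Only Alex (7/20) clears that bar, contributing 44; the remaining 5 contribute 0. Total contributed: 44.
Taro keeps 44 and receives 2.9 × 44 × 2/20 = 12.76 from the shared-notes effort, for a payoff of 56.76.

56.76 hours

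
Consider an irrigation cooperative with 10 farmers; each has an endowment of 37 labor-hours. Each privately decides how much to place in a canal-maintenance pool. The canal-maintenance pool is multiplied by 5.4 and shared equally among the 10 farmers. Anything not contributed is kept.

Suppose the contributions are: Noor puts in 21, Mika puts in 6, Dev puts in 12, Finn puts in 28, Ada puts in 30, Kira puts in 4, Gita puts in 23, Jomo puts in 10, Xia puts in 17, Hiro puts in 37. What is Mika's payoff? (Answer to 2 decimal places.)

132.52 labor-hours

Total contributed: 21 + 6 + 12 + 28 + 30 + 4 + 23 + 10 + 17 + 37 = 188.
Each receives 5.4 × 188 / 10 = 101.52 from the canal-maintenance pool.
Mika keeps 37 − 6 = 31, so Mika's payoff is 31 + 101.52 = 132.52.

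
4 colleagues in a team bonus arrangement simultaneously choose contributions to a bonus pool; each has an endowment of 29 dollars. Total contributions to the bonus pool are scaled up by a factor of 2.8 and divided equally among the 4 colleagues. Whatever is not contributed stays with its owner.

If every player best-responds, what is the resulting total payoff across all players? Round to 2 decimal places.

116.00 dollars

Each contributed unit returns 2.8/4 = 0.7000 to its contributor — below 1 — so contributing 0 is dominant for every player. At the Nash equilibrium everyone keeps their 29, and the group total is 4 × 29 = 116.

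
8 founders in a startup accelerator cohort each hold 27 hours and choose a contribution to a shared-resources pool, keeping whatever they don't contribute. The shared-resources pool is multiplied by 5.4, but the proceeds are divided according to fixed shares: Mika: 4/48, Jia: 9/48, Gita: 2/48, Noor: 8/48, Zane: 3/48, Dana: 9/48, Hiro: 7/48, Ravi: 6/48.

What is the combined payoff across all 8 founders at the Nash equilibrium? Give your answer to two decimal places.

For player j, contributing a unit is worthwhile iff 5.4 × (j's share) ≥ 1, i.e. iff j's share is at least 0.1852.
Jia and Dana clear that bar, contributing 27 each; the remaining 6 contribute 0. Total contributed: 54.
The shared-resources pool pays out 5.4 × 54 = 291.60 in total (split across the unequal shares, but the aggregate is all that matters for the group sum).
The 6 free-riders keep 27 each, adding 162. Group total = 162 + 291.60 = 453.60.

453.60 hours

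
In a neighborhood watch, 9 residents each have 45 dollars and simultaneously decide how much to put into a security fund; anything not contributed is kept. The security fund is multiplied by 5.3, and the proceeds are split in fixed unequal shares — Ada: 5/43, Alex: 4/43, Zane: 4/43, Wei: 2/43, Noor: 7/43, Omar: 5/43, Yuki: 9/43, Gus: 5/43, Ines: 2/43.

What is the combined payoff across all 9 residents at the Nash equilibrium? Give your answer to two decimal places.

598.50 dollars

Each unit j contributes comes back to j as 5.3 × (j's share), so j prefers to contribute only if that share exceeds 1/5.3 = 0.1887; otherwise keeping the unit dominates.
The only share above 0.1887 is Yuki's 9/43, contributing 45; the remaining 8 contribute 0. Total contributed: 45.
The security fund pays out 5.3 × 45 = 238.50 in total (split across the unequal shares, but the aggregate is all that matters for the group sum).
The 8 free-riders keep 45 each, adding 360. Group total = 360 + 238.50 = 598.50.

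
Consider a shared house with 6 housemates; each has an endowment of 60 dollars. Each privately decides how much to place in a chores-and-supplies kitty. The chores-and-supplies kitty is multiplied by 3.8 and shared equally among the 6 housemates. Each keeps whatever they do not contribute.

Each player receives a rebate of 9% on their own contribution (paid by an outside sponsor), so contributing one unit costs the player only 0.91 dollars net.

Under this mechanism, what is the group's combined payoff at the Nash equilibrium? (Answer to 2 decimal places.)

Even with the mechanism, each unit contributed returns only (3.8/6) / 0.91 = 0.6960 per unit of net cost, so contributing nothing is still dominant.
Everyone keeps their endowment and the group total is 6 × 60 = 360.

360.00 dollars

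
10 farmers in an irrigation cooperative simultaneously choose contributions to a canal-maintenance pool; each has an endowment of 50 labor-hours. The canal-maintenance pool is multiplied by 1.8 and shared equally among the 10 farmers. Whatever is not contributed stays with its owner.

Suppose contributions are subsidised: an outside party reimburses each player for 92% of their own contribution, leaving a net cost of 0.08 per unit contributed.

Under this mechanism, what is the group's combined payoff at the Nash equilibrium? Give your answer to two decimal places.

Under the mechanism each unit contributed yields (1.8/10) / 0.08 = 2.2500 back to its contributor per unit of net cost, which exceeds 1, making full contribution the dominant choice for everyone.
So the Nash equilibrium is full contribution by all 10; the group earns 10 × (50 × 0.92 + 1.8 × 50) = 1360.00.

1360.00 labor-hours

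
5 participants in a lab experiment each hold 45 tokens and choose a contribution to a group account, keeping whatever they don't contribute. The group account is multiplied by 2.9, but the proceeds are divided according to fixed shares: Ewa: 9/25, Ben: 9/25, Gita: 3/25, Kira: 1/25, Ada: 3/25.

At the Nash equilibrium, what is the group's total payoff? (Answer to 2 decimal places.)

396.00 tokens

A player with share s gets back 2.9·s per unit contributed, so full contribution is dominant for anyone with s > 1/2.9 = 0.3448 and zero contribution is dominant for anyone below.
The shares above 0.3448 belong to Ewa and Ben, contributing 45 each; the remaining 3 contribute 0. Total contributed: 90.
The group account pays out 2.9 × 90 = 261.00 in total (split across the unequal shares, but the aggregate is all that matters for the group sum).
The 3 free-riders keep 45 each, adding 135. Group total = 135 + 261.00 = 396.00.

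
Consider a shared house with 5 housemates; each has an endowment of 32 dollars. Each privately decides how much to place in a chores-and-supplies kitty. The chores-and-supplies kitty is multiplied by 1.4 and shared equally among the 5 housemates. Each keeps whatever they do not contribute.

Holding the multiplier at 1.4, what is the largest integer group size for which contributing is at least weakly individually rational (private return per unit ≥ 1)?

1

Private return per unit is 1.4/(group size), which is ≥ 1 whenever the group size is ≤ 1.4.
The largest such integer is 1.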